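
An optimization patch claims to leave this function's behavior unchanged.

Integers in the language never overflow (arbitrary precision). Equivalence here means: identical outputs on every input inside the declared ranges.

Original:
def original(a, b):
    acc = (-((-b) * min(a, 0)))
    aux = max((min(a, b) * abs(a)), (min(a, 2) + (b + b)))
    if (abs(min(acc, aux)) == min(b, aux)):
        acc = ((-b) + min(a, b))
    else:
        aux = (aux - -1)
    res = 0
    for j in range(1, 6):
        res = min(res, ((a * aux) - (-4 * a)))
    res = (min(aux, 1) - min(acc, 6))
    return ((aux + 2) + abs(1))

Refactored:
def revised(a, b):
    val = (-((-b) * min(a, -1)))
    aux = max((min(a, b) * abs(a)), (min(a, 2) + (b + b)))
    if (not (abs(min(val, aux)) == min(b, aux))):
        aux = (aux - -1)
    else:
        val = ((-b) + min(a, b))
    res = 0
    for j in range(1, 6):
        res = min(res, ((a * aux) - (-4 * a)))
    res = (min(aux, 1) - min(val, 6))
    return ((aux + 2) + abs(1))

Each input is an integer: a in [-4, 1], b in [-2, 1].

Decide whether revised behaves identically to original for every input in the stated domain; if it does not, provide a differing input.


Try a=0, b=1.
original: acc=0, then aux=2, then (abs(min(acc, aux)) == min(b, aux)) is false, then aux=3, then res=0, then (j=1), then res=0, then (j=2), then res=0, then (j=3), then res=0, then (j=4), then res=0, then (j=5), then res=0, then res=1, then returns 6
revised: val=-1, then aux=2, then (not (abs(min(val, aux)) == min(b, aux))) is false, then val=-1, then res=0, then (j=1), then res=0, then (j=2), then res=0, then (j=3), then res=0, then (j=4), then res=0, then (j=5), then res=0, then res=2, then returns 5
6 and 5 differ, so these are not the same function on this domain.
verdict: not equivalent; witness: a=0, b=1


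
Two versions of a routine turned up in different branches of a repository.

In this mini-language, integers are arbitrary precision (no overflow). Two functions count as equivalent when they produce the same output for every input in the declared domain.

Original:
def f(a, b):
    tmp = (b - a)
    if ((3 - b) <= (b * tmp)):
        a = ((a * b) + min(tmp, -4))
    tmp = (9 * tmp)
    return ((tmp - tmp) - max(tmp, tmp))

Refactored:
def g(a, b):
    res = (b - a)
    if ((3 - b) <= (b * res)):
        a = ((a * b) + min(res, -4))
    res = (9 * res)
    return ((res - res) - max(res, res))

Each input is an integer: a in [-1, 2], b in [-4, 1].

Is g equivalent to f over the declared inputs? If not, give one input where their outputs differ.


The two are interchangeable: local variable names differ, and every declared input agrees.
Spot check at a=2, b=-4 — f: tmp := -6 | ((3 - b) <= (b * tmp)): true | a := -14 | tmp := -54 | result 54. g: res := -6 | ((3 - b) <= (b * res)): true | a := -14 | res := -54 | result 54. Both give 54.
Every one of the 24 inputs gives matching results.
verdict: equivalent


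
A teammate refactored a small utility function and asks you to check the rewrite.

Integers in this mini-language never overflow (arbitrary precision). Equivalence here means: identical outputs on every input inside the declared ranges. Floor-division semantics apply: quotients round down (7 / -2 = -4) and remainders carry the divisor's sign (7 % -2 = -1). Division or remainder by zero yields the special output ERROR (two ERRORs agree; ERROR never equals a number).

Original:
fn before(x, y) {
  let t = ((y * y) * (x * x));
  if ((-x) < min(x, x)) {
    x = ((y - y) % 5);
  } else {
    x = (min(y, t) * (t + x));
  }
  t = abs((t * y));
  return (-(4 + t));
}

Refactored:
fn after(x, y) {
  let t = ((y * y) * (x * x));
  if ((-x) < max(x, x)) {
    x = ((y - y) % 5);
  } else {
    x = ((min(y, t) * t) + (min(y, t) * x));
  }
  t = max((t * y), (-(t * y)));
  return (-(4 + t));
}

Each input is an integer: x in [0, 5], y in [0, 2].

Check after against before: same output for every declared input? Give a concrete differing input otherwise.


The suspicious edit (`min(x, x)` became `max(x, x)`) never changes the result for any input inside the declared domain.
Spot check at x=3, y=0 — before: t = 0; ((-x) < min(x, x)) -> true; x = 0; t = 0; return -4. after: t = 0; ((-x) < max(x, x)) -> true; x = 0; t = 0; return -4. Both give -4.
Sweeping the whole domain (18 inputs) finds no disagreement.
verdict: equivalent


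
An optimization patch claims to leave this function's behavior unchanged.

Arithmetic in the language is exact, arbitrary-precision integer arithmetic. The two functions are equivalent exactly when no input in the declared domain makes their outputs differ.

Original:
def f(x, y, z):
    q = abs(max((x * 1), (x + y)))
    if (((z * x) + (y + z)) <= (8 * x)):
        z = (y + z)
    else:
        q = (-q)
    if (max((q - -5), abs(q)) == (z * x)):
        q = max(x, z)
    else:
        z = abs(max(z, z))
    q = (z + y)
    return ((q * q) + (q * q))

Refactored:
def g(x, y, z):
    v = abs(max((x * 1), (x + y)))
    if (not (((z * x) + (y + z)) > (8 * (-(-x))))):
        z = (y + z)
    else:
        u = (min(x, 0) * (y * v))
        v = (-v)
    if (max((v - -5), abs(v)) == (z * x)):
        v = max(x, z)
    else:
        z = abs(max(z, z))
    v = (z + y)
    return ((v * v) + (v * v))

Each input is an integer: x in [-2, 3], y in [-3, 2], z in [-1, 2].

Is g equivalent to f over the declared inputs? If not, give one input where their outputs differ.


Behavior is preserved: although comparison usage differs; also boolean connective usage differs; also statement counts differ; also arithmetic usage differs; also constant usage differs; also local variable names differ; also min/max/abs usage differs, the outputs never diverge.
Spot check at x=1, y=-1, z=0 — f: q = 1; (((z * x) + (y + z)) <= (8 * x)) -> true; z = -1; (max((q - -5), abs(q)) == (z * x)) -> false; z = 1; q = 0; return 0. g: v = 1; (not (((z * x) + (y + z)) > (8 * (-(-x))))) -> true; z = -1; (max((v - -5), abs(v)) == (z * x)) -> false; z = 1; v = 0; return 0. Both give 0.
Across all 144 domain points the two functions coincide.
verdict: equivalent


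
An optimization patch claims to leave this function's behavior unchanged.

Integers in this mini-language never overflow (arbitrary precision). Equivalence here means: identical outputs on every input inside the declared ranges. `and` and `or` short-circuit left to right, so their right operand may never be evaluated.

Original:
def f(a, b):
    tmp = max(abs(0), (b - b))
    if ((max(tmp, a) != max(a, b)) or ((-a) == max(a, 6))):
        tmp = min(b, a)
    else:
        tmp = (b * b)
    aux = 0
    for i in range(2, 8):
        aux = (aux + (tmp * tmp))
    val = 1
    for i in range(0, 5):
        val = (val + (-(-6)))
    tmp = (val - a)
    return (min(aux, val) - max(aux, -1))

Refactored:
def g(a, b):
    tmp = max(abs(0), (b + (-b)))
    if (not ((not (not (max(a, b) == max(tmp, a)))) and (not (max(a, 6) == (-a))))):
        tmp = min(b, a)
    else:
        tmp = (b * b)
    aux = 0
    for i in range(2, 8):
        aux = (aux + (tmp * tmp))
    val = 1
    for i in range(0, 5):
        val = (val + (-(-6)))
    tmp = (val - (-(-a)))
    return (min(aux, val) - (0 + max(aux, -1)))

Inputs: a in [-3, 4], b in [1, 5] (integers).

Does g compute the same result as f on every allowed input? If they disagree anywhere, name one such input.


Comparing the listings, the differences include: arithmetic usage differs; and comparison usage differs; and constant usage differs; and boolean connective usage differs.
Tracing a=0, b=5: f: tmp=0, then ((max(tmp, a) != max(a, b)) or ((-a) == max(a, 6))) is true, then tmp=0, then aux=0, then (i=2), then aux=0, then (i=3), then aux=0, then (i=4), then aux=0, then (i=5), then aux=0, then (i=6), then aux=0, then (i=7), then aux=0, then val=1, then (i=0), then val=7, then (i=1), then val=13, then (i=2), then val=19, then (i=3), then val=25, then (i=4), then val=31, then tmp=31, then returns 0 | g: tmp=0, then (not ((not (not (max(a, b) == max(tmp, a)))) and (not (max(a, 6) == (-a))))) is true, then tmp=0, then aux=0, then (i=2), then aux=0, then (i=3), then aux=0, then (i=4), then aux=0, then (i=5), then aux=0, then (i=6), then aux=0, then (i=7), then aux=0, then val=1, then (i=0), then val=7, then (i=1), then val=13, then (i=2), then val=19, then (i=3), then val=25, then (i=4), then val=31, then tmp=31, then returns 0 — matching result 0.
Every one of the 40 inputs gives matching results.
verdict: equivalent


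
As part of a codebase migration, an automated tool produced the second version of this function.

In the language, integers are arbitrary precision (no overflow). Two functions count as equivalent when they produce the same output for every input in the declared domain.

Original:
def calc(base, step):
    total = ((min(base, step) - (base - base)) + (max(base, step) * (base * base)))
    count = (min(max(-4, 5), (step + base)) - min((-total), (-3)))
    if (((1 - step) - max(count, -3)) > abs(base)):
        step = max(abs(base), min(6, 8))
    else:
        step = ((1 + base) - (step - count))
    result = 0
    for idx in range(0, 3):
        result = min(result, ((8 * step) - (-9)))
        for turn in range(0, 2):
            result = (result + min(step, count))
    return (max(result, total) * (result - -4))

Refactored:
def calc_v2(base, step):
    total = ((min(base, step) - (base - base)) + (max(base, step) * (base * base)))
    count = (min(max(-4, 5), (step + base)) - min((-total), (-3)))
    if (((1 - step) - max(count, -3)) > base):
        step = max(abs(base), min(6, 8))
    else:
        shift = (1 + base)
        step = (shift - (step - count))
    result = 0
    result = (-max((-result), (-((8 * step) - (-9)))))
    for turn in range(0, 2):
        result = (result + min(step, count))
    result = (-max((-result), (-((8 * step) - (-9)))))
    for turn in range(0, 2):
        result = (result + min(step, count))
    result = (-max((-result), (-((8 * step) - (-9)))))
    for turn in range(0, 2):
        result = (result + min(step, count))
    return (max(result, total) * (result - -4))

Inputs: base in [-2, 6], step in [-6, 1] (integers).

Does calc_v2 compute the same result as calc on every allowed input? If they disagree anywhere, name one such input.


At base=-2, step=0: calc gives 0, calc_v2 gives 60.
verdict: not equivalent; witness: base=-2, step=0


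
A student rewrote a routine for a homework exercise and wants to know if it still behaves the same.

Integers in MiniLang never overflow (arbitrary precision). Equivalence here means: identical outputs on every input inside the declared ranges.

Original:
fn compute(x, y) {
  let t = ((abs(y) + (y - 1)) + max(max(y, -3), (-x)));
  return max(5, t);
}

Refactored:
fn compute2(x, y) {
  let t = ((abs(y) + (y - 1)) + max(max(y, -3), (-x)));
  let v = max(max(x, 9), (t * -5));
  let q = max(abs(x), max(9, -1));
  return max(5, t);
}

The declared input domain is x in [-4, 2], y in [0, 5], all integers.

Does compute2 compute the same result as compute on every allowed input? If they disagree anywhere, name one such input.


The two versions differ — the changes include min/max/abs usage differs, local variable names differ, arithmetic usage differs, statement counts differ, constant usage differs.
As a probe, take x=2, y=1: compute runs t becomes 2; next final value 5; compute2 runs t becomes 2; next v becomes 9; next q becomes 9; next final value 5; both end at 5.
Sweeping the whole domain (42 inputs) finds no disagreement.
verdict: equivalent


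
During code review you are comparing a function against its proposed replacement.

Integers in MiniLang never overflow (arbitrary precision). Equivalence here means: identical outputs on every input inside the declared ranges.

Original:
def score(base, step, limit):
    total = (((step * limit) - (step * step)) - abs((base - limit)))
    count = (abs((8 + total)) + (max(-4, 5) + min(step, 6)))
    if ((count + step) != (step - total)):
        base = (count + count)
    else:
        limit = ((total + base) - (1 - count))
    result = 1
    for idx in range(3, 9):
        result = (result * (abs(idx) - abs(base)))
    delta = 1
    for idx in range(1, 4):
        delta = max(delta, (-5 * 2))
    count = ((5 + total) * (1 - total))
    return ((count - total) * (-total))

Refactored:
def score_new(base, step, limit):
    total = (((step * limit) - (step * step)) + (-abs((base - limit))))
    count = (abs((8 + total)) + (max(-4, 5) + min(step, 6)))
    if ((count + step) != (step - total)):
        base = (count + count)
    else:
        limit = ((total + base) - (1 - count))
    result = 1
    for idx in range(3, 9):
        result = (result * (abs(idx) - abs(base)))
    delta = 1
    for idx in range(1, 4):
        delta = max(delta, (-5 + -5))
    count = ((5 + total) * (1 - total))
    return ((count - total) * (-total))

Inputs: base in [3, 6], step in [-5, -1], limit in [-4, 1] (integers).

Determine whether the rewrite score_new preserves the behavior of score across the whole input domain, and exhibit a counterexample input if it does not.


Equivalent — the differences include arithmetic usage differs; also constant usage differs, yet no declared input distinguishes the two.
Tracing base=5, step=-2, limit=-3: score: total := -6 | count := 5 | ((count + step) != (step - total)): true | base := 10 | result := 1 | iter idx=3: | result := -7 | iter idx=4: | result := 42 | iter idx=5: | result := -210 | iter idx=6: | result := 840 | iter idx=7: | result := -2520 | iter idx=8: | result := 5040 | delta := 1 | iter idx=1: | delta := 1 | iter idx=2: | delta := 1 | iter idx=3: | delta := 1 | count := -7 | result -6 | score_new: total := -6 | count := 5 | ((count + step) != (step - total)): true | base := 10 | result := 1 | iter idx=3: | result := -7 | iter idx=4: | result := 42 | iter idx=5: | result := -210 | iter idx=6: | result := 840 | iter idx=7: | result := -2520 | iter idx=8: | result := 5040 | delta := 1 | iter idx=1: | delta := 1 | iter idx=2: | delta := 1 | iter idx=3: | delta := 1 | count := -7 | result -6 — matching result -6.
An exhaustive pass over the 120 declared inputs shows identical outputs.
verdict: equivalent


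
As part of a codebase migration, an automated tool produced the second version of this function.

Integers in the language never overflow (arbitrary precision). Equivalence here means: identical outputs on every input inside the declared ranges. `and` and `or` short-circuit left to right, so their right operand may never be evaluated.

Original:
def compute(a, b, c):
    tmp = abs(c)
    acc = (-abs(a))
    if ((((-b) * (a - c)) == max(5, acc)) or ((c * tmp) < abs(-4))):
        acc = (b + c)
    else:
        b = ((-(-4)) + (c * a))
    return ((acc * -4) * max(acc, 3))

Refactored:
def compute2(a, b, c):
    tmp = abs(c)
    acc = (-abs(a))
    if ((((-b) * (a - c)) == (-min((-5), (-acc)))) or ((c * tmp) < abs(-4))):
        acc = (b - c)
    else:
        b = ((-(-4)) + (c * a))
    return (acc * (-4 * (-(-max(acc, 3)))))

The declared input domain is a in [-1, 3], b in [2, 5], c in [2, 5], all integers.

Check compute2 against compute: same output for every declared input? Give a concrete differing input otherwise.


Run the pair on a=1, b=5, c=2.
compute: tmp becomes 2; next acc becomes -1; next ((((-b) * (a - c)) == max(5, acc)) or ((c * tmp) < abs(-4))) evaluates to true; next acc becomes 7; next final value -196
compute2: tmp becomes 2; next acc becomes -1; next ((((-b) * (a - c)) == (-min((-5), (-acc)))) or ((c * tmp) < abs(-4))) evaluates to true; next acc becomes 3; next final value -36
-196 != -36, so the rewrite changes behavior.
verdict: not equivalent; witness: a=1, b=5, c=2


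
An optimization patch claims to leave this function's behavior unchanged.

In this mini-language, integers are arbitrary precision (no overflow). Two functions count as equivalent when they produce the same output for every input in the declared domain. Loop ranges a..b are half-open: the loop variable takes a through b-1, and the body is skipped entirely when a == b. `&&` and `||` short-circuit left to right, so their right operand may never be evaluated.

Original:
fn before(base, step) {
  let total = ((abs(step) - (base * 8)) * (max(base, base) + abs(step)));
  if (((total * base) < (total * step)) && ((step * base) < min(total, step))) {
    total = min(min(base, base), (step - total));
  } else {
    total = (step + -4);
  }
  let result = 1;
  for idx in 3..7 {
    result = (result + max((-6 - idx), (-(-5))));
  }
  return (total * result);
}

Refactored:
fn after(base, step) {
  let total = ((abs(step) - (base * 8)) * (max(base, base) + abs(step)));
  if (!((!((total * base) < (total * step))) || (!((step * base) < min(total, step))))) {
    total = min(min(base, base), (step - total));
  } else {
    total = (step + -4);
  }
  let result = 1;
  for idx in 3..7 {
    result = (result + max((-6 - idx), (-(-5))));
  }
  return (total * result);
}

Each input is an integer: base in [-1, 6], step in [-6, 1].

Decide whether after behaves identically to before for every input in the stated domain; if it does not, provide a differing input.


Comparing the listings, the differences include: boolean connective usage differs.
Tracing base=5, step=-3: before: total=-296, then (((total * base) < (total * step)) && ((step * base) < min(total, step))) is false, then total=-7, then result=1, then (idx=3), then result=6, then (idx=4), then result=11, then (idx=5), then result=16, then (idx=6), then result=21, then returns -147 | after: total=-296, then (!((!((total * base) < (total * step))) || (!((step * base) < min(total, step))))) is false, then total=-7, then result=1, then (idx=3), then result=6, then (idx=4), then result=11, then (idx=5), then result=16, then (idx=6), then result=21, then returns -147 — matching result -147.
Across all 64 domain points the two functions coincide.
verdict: equivalent


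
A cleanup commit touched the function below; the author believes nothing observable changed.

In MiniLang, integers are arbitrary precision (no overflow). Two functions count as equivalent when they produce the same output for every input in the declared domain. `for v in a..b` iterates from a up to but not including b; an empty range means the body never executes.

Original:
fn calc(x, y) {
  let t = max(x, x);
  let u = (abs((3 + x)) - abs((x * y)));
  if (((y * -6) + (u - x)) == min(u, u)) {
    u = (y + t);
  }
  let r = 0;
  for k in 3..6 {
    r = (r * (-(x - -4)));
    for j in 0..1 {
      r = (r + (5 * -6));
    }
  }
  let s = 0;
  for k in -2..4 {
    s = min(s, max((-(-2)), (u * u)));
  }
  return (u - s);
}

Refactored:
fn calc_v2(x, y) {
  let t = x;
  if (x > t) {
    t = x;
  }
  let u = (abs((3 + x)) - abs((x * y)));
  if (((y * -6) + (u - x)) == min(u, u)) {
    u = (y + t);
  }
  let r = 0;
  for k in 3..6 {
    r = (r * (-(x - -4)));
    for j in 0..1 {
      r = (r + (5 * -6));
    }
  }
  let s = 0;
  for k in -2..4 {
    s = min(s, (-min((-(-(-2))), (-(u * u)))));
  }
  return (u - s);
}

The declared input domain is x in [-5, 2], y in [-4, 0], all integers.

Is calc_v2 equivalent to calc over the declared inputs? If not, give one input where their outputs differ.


This is a faithful refactor — min/max/abs usage differs, and branching structure differs, and comparison usage differs, and statement counts differ, but the computed results match everywhere.
As a probe, take x=-1, y=0: calc runs t=-1, then u=2, then (((y * -6) + (u - x)) == min(u, u)) is false, then r=0, then (k=3), then r=0, then (j=0), then r=-30, then (k=4), then r=90, then (j=0), then r=60, then (k=5), then r=-180, then (j=0), then r=-210, then s=0, then (k=-2), then s=0, then (k=-1), then s=0, then (k=0), then s=0, then (k=1), then s=0, then (k=2), then s=0, then (k=3), then s=0, then returns 2; calc_v2 runs t=-1, then (x > t) is false, then u=2, then (((y * -6) + (u - x)) == min(u, u)) is false, then r=0, then (k=3), then r=0, then (j=0), then r=-30, then (k=4), then r=90, then (j=0), then r=60, then (k=5), then r=-180, then (j=0), then r=-210, then s=0, then (k=-2), then s=0, then (k=-1), then s=0, then (k=0), then s=0, then (k=1), then s=0, then (k=2), then s=0, then (k=3), then s=0, then returns 2; both end at 2.
Every one of the 40 inputs gives matching results.
verdict: equivalent


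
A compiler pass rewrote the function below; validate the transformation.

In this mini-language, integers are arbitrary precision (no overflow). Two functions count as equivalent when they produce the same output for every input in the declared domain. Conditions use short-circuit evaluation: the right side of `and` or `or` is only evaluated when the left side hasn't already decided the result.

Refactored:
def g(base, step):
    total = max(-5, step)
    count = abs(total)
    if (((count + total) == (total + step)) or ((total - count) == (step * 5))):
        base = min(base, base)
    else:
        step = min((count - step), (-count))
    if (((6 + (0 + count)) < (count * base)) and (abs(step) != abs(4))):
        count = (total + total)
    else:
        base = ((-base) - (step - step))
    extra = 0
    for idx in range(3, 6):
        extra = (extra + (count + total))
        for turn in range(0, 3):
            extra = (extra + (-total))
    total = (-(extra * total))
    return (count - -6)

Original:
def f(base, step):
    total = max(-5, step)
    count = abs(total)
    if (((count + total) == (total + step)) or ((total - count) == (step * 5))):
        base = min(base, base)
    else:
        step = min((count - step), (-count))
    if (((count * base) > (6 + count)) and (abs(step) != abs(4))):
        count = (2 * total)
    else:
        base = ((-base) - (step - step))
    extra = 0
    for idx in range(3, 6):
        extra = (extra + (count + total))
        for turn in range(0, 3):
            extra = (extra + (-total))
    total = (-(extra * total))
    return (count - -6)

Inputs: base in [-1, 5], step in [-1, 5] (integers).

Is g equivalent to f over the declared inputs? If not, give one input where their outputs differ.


Equivalent — the differences include constant usage differs; comparison usage differs; arithmetic usage differs, yet no declared input distinguishes the two.
One worked example (base=0, step=2) — f: total = 2; count = 2; (((count + total) == (total + step)) or ((total - count) == (step * 5))) -> true; base = 0; (((count * base) > (6 + count)) and (abs(step) != abs(4))) -> false; base = 0; extra = 0; [idx=3]; extra = 4; [turn=0]; extra = 2; [turn=1]; extra = 0; [turn=2]; extra = -2; [idx=4]; extra = 2; [turn=0]; extra = 0; [turn=1]; extra = -2; [turn=2]; extra = -4; [idx=5]; extra = 0; [turn=0]; extra = -2; [turn=1]; extra = -4; [turn=2]; extra = -6; total = 12; return 8; g: total = 2; count = 2; (((count + total) == (total + step)) or ((total - count) == (step * 5))) -> true; base = 0; (((6 + (0 + count)) < (count * base)) and (abs(step) != abs(4))) -> false; base = 0; extra = 0; [idx=3]; extra = 4; [turn=0]; extra = 2; [turn=1]; extra = 0; [turn=2]; extra = -2; [idx=4]; extra = 2; [turn=0]; extra = 0; [turn=1]; extra = -2; [turn=2]; extra = -4; [idx=5]; extra = 0; [turn=0]; extra = -2; [turn=1]; extra = -4; [turn=2]; extra = -6; total = 12; return 8; agreement on 8.
An exhaustive pass over the 49 declared inputs shows identical outputs.
verdict: equivalent


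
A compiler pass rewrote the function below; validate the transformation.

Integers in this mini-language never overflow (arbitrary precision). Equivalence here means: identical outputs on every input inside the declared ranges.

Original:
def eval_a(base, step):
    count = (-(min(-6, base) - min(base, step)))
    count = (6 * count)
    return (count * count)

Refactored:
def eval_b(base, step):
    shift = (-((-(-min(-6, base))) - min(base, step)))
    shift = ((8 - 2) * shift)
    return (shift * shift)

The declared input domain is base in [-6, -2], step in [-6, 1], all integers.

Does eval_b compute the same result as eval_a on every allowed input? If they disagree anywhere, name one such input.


Reading the diff, among the changes: local variable names differ, plus arithmetic usage differs, plus constant usage differs.
Spot check at base=-6, step=-1 — eval_a: count=0, then count=0, then returns 0. eval_b: shift=0, then shift=0, then returns 0. Both give 0.
Checked all 40 inputs in the declared domain: the outputs agree on every one.
verdict: equivalent


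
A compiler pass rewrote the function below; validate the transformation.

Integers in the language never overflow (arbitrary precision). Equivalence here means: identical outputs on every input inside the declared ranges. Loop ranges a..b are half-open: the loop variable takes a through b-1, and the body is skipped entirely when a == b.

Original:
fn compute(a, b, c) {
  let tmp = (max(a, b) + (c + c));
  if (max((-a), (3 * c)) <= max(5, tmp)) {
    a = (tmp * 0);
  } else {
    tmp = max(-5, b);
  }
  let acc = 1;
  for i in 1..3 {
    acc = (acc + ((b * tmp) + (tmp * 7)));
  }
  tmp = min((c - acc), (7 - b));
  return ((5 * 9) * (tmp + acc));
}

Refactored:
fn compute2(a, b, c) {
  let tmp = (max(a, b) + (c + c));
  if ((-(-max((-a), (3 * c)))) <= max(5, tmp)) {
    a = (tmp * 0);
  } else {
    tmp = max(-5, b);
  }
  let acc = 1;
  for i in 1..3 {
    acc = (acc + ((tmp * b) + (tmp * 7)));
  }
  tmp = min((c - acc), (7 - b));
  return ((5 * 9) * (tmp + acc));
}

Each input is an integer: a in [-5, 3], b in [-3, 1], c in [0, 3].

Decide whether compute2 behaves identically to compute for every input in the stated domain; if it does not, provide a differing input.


Although same computation, different form, 180/180 inputs agree.
verdict: equivalent


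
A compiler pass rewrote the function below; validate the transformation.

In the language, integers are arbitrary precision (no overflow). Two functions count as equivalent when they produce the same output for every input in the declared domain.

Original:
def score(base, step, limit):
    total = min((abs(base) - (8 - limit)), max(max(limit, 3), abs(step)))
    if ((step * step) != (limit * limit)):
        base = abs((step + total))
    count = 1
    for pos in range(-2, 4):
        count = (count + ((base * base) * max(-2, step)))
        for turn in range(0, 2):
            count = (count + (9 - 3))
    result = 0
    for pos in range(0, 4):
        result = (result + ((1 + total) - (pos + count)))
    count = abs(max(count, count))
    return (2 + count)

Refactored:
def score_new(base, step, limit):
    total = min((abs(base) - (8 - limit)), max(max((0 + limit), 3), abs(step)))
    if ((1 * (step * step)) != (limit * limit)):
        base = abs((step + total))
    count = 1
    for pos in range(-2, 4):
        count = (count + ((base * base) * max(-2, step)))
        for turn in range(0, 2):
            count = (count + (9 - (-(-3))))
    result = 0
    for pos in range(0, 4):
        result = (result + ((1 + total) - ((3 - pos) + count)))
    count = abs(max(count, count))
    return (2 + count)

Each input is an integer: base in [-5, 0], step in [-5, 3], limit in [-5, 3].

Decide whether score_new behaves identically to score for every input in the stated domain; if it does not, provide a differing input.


Differences: constant usage differs, plus arithmetic usage differs — yet all 486 inputs agree.
verdict: equivalent


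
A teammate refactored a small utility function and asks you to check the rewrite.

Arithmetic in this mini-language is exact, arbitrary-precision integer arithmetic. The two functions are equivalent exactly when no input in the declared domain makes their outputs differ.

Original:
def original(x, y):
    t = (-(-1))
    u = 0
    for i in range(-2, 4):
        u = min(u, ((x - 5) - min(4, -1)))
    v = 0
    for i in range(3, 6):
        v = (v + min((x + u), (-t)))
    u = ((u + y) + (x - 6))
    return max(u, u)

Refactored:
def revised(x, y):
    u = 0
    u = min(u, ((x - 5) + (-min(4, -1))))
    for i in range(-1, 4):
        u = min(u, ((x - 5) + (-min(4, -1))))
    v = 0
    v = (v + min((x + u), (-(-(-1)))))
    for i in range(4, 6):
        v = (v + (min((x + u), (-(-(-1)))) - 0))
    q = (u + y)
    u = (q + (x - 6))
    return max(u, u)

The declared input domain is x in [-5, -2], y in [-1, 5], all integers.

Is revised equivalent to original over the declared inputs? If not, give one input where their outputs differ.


Side by side, the visible changes include: arithmetic usage differs, plus min/max/abs usage differs, plus statement counts differ, plus constant usage differs, plus loop structure differs, plus local variable names differ.
Tracing x=-5, y=4: original: t = 1; u = 0; [i=-2]; u = -9; [i=-1]; u = -9; [i=0]; u = -9; [i=1]; u = -9; [i=2]; u = -9; [i=3]; u = -9; v = 0; [i=3]; v = -14; [i=4]; v = -28; [i=5]; v = -42; u = -16; return -16 | revised: u = 0; u = -9; [i=-1]; u = -9; [i=0]; u = -9; [i=1]; u = -9; [i=2]; u = -9; [i=3]; u = -9; v = 0; v = -14; [i=4]; v = -28; [i=5]; v = -42; q = -5; u = -16; return -16 — matching result -16.
An exhaustive pass over the 28 declared inputs shows identical outputs.
verdict: equivalent


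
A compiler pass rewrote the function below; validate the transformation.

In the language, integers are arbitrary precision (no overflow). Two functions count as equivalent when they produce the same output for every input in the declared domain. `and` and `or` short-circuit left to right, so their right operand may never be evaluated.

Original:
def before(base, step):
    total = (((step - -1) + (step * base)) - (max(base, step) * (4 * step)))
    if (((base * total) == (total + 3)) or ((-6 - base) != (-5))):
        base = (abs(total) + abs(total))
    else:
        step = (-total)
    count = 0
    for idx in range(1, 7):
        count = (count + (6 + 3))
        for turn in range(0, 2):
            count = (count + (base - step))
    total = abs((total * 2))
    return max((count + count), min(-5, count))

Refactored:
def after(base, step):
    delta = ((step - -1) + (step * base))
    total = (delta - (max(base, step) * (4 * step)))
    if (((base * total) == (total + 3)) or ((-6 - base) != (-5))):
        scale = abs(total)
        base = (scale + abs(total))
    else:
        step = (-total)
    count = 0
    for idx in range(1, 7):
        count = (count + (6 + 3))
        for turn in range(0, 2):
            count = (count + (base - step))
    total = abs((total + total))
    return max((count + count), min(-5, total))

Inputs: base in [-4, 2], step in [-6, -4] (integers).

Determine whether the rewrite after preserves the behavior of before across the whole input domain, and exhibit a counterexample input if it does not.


Take base=-1, step=-6.
before: total = -23; (((base * total) == (total + 3)) or ((-6 - base) != (-5))) -> false; step = 23; count = 0; [idx=1]; count = 9; [turn=0]; count = -15; [turn=1]; count = -39; [idx=2]; count = -30; [turn=0]; count = -54; [turn=1]; count = -78; [idx=3]; count = -69; [turn=0]; count = -93; [turn=1]; count = -117; [idx=4]; count = -108; [turn=0]; count = -132; [turn=1]; count = -156; [idx=5]; count = -147; [turn=0]; count = -171; [turn=1]; count = -195; [idx=6]; count = -186; [turn=0]; count = -210; [turn=1]; count = -234; total = 46; return -234
after: delta = 1; total = -23; (((base * total) == (total + 3)) or ((-6 - base) != (-5))) -> false; step = 23; count = 0; [idx=1]; count = 9; [turn=0]; count = -15; [turn=1]; count = -39; [idx=2]; count = -30; [turn=0]; count = -54; [turn=1]; count = -78; [idx=3]; count = -69; [turn=0]; count = -93; [turn=1]; count = -117; [idx=4]; count = -108; [turn=0]; count = -132; [turn=1]; count = -156; [idx=5]; count = -147; [turn=0]; count = -171; [turn=1]; count = -195; [idx=6]; count = -186; [turn=0]; count = -210; [turn=1]; count = -234; total = 46; return -5
-234 vs -5 — the two versions disagree here.
verdict: not equivalent; witness: base=-1, step=-6


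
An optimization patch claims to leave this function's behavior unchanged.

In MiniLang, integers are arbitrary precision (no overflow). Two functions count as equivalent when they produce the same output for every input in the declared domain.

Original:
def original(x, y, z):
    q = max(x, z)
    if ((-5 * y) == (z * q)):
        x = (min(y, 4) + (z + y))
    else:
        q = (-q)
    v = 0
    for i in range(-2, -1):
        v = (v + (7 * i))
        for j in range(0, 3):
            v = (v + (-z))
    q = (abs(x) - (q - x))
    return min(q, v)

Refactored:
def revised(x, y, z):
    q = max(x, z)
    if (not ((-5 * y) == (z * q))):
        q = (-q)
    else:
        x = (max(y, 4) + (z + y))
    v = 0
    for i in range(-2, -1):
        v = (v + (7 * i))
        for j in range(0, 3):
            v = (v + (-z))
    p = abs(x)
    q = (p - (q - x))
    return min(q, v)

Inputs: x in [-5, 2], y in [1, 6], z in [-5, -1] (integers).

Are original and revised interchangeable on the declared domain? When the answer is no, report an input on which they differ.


At x=2, y=2, z=-5: original gives -2, revised gives 0.
verdict: not equivalent; witness: x=2, y=2, z=-5


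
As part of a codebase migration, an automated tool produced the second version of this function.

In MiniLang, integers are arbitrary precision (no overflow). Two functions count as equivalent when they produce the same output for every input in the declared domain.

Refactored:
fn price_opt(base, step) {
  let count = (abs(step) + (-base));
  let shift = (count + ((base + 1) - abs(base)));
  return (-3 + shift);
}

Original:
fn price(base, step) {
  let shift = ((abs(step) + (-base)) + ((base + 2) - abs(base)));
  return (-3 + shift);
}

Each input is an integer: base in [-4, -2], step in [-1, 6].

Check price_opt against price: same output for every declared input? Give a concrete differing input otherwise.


The rewrite breaks on base=-4, step=-1, where the results are -4 and -5.
price: shift := -1 | result -4
price_opt: count := 5 | shift := -2 | result -5
verdict: not equivalent; witness: base=-4, step=-1


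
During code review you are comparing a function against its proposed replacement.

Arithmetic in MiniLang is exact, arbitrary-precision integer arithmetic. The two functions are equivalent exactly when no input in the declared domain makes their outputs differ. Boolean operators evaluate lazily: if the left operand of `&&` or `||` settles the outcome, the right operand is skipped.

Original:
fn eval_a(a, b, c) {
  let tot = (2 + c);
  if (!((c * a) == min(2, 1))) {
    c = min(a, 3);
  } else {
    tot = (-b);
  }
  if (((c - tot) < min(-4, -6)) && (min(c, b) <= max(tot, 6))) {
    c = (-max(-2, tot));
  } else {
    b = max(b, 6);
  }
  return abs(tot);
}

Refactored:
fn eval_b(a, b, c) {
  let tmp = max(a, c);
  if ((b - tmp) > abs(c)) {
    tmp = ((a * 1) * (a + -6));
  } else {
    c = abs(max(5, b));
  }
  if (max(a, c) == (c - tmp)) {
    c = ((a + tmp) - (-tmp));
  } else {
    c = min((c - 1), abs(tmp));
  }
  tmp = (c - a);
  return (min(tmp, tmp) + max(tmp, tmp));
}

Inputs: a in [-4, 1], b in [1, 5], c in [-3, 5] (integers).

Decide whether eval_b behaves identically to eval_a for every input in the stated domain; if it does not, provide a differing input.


There is a counterexample at a=-4, b=1, c=-3: 1 on one side, 0 on the other.
eval_a: tot = -1; (!((c * a) == min(2, 1))) -> true; c = -4; (((c - tot) < min(-4, -6)) && (min(c, b) <= max(tot, 6))) -> false; b = 6; return 1
eval_b: tmp = -3; ((b - tmp) > abs(c)) -> true; tmp = 40; (max(a, c) == (c - tmp)) -> false; c = -4; tmp = 0; return 0
verdict: not equivalent; witness: a=-4, b=1, c=-3


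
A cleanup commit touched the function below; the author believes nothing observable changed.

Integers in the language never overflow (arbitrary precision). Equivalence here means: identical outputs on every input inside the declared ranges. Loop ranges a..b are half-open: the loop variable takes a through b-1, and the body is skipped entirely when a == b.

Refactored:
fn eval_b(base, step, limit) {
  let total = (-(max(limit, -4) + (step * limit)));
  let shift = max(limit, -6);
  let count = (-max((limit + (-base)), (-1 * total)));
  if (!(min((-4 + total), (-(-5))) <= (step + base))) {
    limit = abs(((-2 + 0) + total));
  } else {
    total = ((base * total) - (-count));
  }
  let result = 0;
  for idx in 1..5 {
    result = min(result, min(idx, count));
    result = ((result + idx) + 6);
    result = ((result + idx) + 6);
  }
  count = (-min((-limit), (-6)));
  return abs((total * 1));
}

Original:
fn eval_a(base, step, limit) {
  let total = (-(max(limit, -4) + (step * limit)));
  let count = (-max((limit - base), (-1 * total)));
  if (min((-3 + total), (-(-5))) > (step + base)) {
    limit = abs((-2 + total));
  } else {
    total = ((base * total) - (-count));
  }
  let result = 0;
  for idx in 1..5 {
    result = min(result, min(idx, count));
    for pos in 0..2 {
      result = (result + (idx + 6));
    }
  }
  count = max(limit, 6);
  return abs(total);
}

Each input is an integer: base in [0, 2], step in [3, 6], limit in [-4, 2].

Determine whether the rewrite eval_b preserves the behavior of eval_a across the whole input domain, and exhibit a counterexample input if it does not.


At base=1, step=3, limit=-2: eval_a gives 8, eval_b gives 11.
verdict: not equivalent; witness: base=1, step=3, limit=-2


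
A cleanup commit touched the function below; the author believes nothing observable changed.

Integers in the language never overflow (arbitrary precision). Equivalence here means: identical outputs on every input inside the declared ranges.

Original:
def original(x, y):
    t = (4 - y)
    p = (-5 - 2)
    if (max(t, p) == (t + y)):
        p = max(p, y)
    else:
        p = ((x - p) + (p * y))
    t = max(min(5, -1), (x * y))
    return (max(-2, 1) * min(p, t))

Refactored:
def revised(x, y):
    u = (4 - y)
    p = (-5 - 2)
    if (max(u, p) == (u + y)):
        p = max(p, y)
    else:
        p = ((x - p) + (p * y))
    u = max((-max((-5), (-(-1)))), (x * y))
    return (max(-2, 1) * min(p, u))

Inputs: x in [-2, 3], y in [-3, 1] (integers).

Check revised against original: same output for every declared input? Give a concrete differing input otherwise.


Reading the diff, among the changes: local variable names differ, min/max/abs usage differs.
Tracing x=3, y=-1: original: t becomes 5; next p becomes -7; next (max(t, p) == (t + y)) evaluates to false; next p becomes 17; next t becomes -1; next final value -1 | revised: u becomes 5; next p becomes -7; next (max(u, p) == (u + y)) evaluates to false; next p becomes 17; next u becomes -1; next final value -1 — matching result -1.
Every one of the 30 inputs gives matching results.
verdict: equivalent


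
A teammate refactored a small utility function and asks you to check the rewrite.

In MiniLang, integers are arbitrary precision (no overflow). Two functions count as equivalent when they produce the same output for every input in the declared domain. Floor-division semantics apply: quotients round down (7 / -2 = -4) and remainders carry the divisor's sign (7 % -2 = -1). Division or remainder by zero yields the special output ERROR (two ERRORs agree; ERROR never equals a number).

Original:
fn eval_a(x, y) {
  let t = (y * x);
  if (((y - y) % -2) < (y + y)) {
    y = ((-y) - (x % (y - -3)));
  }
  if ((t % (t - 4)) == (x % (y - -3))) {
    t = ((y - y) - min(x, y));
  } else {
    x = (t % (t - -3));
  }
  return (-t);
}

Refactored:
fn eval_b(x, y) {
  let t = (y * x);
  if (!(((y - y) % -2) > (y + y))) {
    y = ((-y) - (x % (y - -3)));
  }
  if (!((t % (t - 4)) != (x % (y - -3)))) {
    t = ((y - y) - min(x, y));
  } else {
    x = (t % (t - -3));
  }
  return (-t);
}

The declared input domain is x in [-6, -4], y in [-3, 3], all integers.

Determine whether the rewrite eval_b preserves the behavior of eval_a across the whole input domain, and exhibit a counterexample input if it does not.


Not equivalent: x=-4, y=0 separates them (0 vs -4).
eval_a: t = 0; (((y - y) % -2) < (y + y)) -> false; ((t % (t - 4)) == (x % (y - -3))) -> false; x = 0; return 0
eval_b: t = 0; (!(((y - y) % -2) > (y + y))) -> true; y = -2; (!((t % (t - 4)) != (x % (y - -3)))) -> true; t = 4; return -4
verdict: not equivalent; witness: x=-4, y=0


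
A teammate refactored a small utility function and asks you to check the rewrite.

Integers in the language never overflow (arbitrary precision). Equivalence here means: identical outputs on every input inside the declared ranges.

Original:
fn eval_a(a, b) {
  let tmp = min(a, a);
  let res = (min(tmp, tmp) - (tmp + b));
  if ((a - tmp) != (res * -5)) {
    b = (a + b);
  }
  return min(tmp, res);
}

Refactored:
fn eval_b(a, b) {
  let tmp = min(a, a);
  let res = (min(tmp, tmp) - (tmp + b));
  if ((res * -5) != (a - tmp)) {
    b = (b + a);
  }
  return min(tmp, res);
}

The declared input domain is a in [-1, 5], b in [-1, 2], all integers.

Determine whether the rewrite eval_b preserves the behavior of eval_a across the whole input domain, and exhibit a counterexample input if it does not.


Changes here: same computation, different form; the full 28-point sweep finds no disagreement.
verdict: equivalent
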